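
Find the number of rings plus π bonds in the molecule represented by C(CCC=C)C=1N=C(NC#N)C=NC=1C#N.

9

Molecular formula from the SMILES: C11H11N5.
DoU = (2C + 2 + N − H − X)/2 = (2·11 + 2 + 5 − 11 − 0)/2 = 18/2 = 9.
(Structurally: 1 ring(s) + 8 π bond(s) = 9.)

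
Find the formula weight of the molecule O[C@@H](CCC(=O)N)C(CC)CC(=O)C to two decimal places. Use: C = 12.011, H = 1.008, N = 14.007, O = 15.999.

Molecular formula: C10H19NO3.
M = 10×12.011 + 19×1.008 + 1×14.007 + 3×15.999 = 201.27 g/mol.

201.27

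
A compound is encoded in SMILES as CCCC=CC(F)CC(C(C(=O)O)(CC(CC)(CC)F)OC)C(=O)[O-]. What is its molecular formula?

C18H29F2O5-

Heavy atoms from the SMILES: 18 C, 2 F, 5 O.
Implicit hydrogens by atom environment:
  6 × C: 2 H each → 12
  4 × C: 3 H each → 12
  4 × C: 1 H each → 4
  4 × C: no H
  3 × O: no H
  2 × F: no H
  1 × O: 1 H
  1 × O (charge -1): no H
  Total hydrogens = 29.
Net charge -1.
Molecular formula: C18H29F2O5-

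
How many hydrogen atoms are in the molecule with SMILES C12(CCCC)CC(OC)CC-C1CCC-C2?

Hydrogens are implicit in SMILES; fill each atom to its normal valence:
  10 × C: 2 H each → 20
  2 × C: 3 H each → 6
  2 × C: 1 H each → 2
  1 × C: no H
  1 × O: no H
  Total hydrogens = 28.

28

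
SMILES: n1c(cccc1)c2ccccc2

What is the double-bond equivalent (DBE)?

8

Molecular formula from the SMILES: C11H9N.
DoU = (2C + 2 + N − H − X)/2 = (2·11 + 2 + 1 − 9 − 0)/2 = 16/2 = 8.
(Structurally: 2 ring(s) + 6 π bond(s) = 8.)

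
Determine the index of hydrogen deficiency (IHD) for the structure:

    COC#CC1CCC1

3

Molecular formula from the SMILES: C7H10O.
DoU = (2C + 2 + N − H − X)/2 = (2·7 + 2 + 0 − 10 − 0)/2 = 6/2 = 3.
(Structurally: 1 ring(s) + 2 π bond(s) = 3.)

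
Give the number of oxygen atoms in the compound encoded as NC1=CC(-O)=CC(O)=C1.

2

The symbol for oxygen appears 2 times in the SMILES.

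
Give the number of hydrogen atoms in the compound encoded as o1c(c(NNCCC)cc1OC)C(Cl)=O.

Hydrogens are implicit in SMILES; fill each atom to its normal valence:
  3 × C (aromatic): no H
  2 × C: 3 H each → 6
  2 × C: 2 H each → 4
  2 × N: 1 H each → 2
  2 × O: no H
  1 × C (aromatic): 1 H
  1 × C: no H
  1 × Cl: no H
  1 × O (aromatic): no H
  Total hydrogens = 13.

13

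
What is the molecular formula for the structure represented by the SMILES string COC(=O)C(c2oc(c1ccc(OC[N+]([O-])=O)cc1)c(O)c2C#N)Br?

C15H11BrN2O7

Heavy atoms from the SMILES: 1 Br, 15 C, 2 N, 7 O.
Implicit hydrogens by atom environment:
  6 × C (aromatic): no H
  4 × C (aromatic): 1 H each → 4
  4 × O: no H
  2 × C: no H
  1 × Br: no H
  1 × C: 3 H
  1 × C: 2 H
  1 × C: 1 H
  1 × N: no H
  1 × N (charge +1): no H
  1 × O: 1 H
  1 × O (aromatic): no H
  1 × O (charge -1): no H
  Total hydrogens = 11.
Molecular formula: C15H11BrN2O7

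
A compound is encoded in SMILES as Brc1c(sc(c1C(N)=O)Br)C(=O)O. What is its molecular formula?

C6H3Br2NO3S

Heavy atoms from the SMILES: 2 Br, 6 C, 1 N, 3 O, 1 S.
Implicit hydrogens by atom environment:
  4 × C (aromatic): no H
  2 × Br: no H
  2 × C: no H
  2 × O: no H
  1 × N: 2 H
  1 × O: 1 H
  1 × S (aromatic): no H
  Total hydrogens = 3.
Molecular formula: C6H3Br2NO3S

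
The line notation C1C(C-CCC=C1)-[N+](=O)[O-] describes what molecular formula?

C7H11NO2

Heavy atoms from the SMILES: 7 C, 1 N, 2 O.
Implicit hydrogens by atom environment:
  4 × C: 2 H each → 8
  3 × C: 1 H each → 3
  1 × N (charge +1): no H
  1 × O: no H
  1 × O (charge -1): no H
  Total hydrogens = 11.
Molecular formula: C7H11NO2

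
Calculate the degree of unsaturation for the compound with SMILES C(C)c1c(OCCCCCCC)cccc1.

4

Molecular formula from the SMILES: C15H24O.
DoU = (2C + 2 + N − H − X)/2 = (2·15 + 2 + 0 − 24 − 0)/2 = 8/2 = 4.
(Structurally: 1 ring(s) + 3 π bond(s) = 4.)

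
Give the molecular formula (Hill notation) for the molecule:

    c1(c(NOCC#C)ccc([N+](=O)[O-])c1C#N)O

Heavy atoms from the SMILES: 10 C, 3 N, 4 O.
Implicit hydrogens by atom environment:
  4 × C (aromatic): no H
  2 × C (aromatic): 1 H each → 2
  2 × C: no H
  2 × O: no H
  1 × C: 2 H
  1 × C: 1 H
  1 × N: 1 H
  1 × N (charge +1): no H
  1 × N: no H
  1 × O: 1 H
  1 × O (charge -1): no H
  Total hydrogens = 7.
Molecular formula: C10H7N3O4

C10H7N3O4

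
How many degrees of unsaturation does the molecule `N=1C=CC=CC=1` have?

Molecular formula from the SMILES: C5H5N.
DoU = (2C + 2 + N − H − X)/2 = (2·5 + 2 + 1 − 5 − 0)/2 = 8/2 = 4.
(Structurally: 1 ring(s) + 3 π bond(s) = 4.)

4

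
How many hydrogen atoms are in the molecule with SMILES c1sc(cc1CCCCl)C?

Hydrogens are implicit in SMILES; fill each atom to its normal valence:
  3 × C: 2 H each → 6
  2 × C (aromatic): 1 H each → 2
  2 × C (aromatic): no H
  1 × C: 3 H
  1 × Cl: no H
  1 × S (aromatic): no H
  Total hydrogens = 11.

11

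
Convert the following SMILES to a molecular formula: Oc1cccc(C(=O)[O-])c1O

Heavy atoms from the SMILES: 7 C, 4 O.
Implicit hydrogens by atom environment:
  3 × C (aromatic): 1 H each → 3
  3 × C (aromatic): no H
  2 × O: 1 H each → 2
  1 × C: no H
  1 × O: no H
  1 × O (charge -1): no H
  Total hydrogens = 5.
Net charge -1.
Molecular formula: C7H5O4-

C7H5O4-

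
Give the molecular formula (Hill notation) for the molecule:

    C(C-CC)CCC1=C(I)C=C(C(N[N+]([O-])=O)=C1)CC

C14H21IN2O2

Heavy atoms from the SMILES: 14 C, 1 I, 2 N, 2 O.
Implicit hydrogens by atom environment:
  6 × C: 2 H each → 12
  4 × C (aromatic): no H
  2 × C: 3 H each → 6
  2 × C (aromatic): 1 H each → 2
  1 × I: no H
  1 × N: 1 H
  1 × N (charge +1): no H
  1 × O: no H
  1 × O (charge -1): no H
  Total hydrogens = 21.
Molecular formula: C14H21IN2O2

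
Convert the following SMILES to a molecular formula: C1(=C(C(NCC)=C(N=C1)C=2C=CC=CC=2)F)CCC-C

C17H21FN2

Heavy atoms from the SMILES: 17 C, 1 F, 2 N.
Implicit hydrogens by atom environment:
  6 × C (aromatic): 1 H each → 6
  5 × C (aromatic): no H
  4 × C: 2 H each → 8
  2 × C: 3 H each → 6
  1 × F: no H
  1 × N: 1 H
  1 × N (aromatic): no H
  Total hydrogens = 21.
Molecular formula: C17H21FN2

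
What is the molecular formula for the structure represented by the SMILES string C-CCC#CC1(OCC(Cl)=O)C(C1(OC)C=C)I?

C13H16ClIO3

Heavy atoms from the SMILES: 13 C, 1 Cl, 1 I, 3 O.
Implicit hydrogens by atom environment:
  5 × C: no H
  4 × C: 2 H each → 8
  3 × O: no H
  2 × C: 3 H each → 6
  2 × C: 1 H each → 2
  1 × Cl: no H
  1 × I: no H
  Total hydrogens = 16.
Molecular formula: C13H16ClIO3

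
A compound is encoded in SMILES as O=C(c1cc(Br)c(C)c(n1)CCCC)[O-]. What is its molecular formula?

C11H13BrNO2-

Heavy atoms from the SMILES: 1 Br, 11 C, 1 N, 2 O.
Implicit hydrogens by atom environment:
  4 × C (aromatic): no H
  3 × C: 2 H each → 6
  2 × C: 3 H each → 6
  1 × Br: no H
  1 × C (aromatic): 1 H
  1 × C: no H
  1 × N (aromatic): no H
  1 × O: no H
  1 × O (charge -1): no H
  Total hydrogens = 13.
Net charge -1.
Molecular formula: C11H13BrNO2-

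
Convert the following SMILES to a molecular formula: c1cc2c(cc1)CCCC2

Heavy atoms from the SMILES: 10 C.
Implicit hydrogens by atom environment:
  4 × C: 2 H each → 8
  4 × C (aromatic): 1 H each → 4
  2 × C (aromatic): no H
  Total hydrogens = 12.
Molecular formula: C10H12

C10H12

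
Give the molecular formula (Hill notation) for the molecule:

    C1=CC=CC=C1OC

C7H8O

Heavy atoms from the SMILES: 7 C, 1 O.
Implicit hydrogens by atom environment:
  5 × C (aromatic): 1 H each → 5
  1 × C: 3 H
  1 × C (aromatic): no H
  1 × O: no H
  Total hydrogens = 8.
Molecular formula: C7H8O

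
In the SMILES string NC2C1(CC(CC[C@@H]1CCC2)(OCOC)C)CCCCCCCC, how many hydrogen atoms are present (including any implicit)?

Hydrogens are implicit in SMILES; fill each atom to its normal valence:
  14 × C: 2 H each → 28
  3 × C: 3 H each → 9
  2 × C: 1 H each → 2
  2 × C: no H
  2 × O: no H
  1 × N: 2 H
  Total hydrogens = 41.

41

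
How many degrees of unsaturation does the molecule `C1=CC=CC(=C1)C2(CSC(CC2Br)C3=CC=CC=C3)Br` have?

9

Molecular formula from the SMILES: C17H16Br2S.
DoU = (2C + 2 + N − H − X)/2 = (2·17 + 2 + 0 − 16 − 2)/2 = 18/2 = 9.
(Structurally: 3 ring(s) + 6 π bond(s) = 9.)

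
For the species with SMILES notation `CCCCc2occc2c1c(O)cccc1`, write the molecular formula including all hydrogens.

C14H16O2

Heavy atoms from the SMILES: 14 C, 2 O.
Implicit hydrogens by atom environment:
  6 × C (aromatic): 1 H each → 6
  4 × C (aromatic): no H
  3 × C: 2 H each → 6
  1 × C: 3 H
  1 × O: 1 H
  1 × O (aromatic): no H
  Total hydrogens = 16.
Molecular formula: C14H16O2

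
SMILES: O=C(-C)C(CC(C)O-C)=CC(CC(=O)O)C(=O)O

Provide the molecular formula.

Heavy atoms from the SMILES: 12 C, 6 O.
Implicit hydrogens by atom environment:
  4 × C: no H
  4 × O: no H
  3 × C: 3 H each → 9
  3 × C: 1 H each → 3
  2 × C: 2 H each → 4
  2 × O: 1 H each → 2
  Total hydrogens = 18.
Molecular formula: C12H18O6

C12H18O6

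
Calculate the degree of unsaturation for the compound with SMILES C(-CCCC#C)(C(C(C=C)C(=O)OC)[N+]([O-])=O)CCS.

5

Molecular formula from the SMILES: C14H21NO4S.
DoU = (2C + 2 + N − H − X)/2 = (2·14 + 2 + 1 − 21 − 0)/2 = 10/2 = 5.
(Structurally: 0 ring(s) + 5 π bond(s) = 5.)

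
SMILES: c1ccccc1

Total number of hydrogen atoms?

6

Hydrogens are implicit in SMILES; fill each atom to its normal valence:
  6 × C (aromatic): 1 H each → 6
  Total hydrogens = 6.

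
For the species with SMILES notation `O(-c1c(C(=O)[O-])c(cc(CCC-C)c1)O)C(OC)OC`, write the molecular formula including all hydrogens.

C14H19O6-

Heavy atoms from the SMILES: 14 C, 6 O.
Implicit hydrogens by atom environment:
  4 × C (aromatic): no H
  4 × O: no H
  3 × C: 3 H each → 9
  3 × C: 2 H each → 6
  2 × C (aromatic): 1 H each → 2
  1 × C: 1 H
  1 × C: no H
  1 × O: 1 H
  1 × O (charge -1): no H
  Total hydrogens = 19.
Net charge -1.
Molecular formula: C14H19O6-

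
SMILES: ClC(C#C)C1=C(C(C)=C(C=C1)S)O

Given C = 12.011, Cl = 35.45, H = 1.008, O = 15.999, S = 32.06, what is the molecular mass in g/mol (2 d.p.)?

Molecular formula: C10H9ClOS.
M = 10×12.011 + 1×35.45 + 9×1.008 + 1×15.999 + 1×32.06 = 212.69 g/mol.

212.69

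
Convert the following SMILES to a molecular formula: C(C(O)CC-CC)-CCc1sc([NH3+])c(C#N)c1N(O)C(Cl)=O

Heavy atoms from the SMILES: 14 C, 1 Cl, 3 N, 3 O, 1 S.
Implicit hydrogens by atom environment:
  6 × C: 2 H each → 12
  4 × C (aromatic): no H
  2 × C: no H
  2 × N: no H
  2 × O: 1 H each → 2
  1 × C: 3 H
  1 × C: 1 H
  1 × Cl: no H
  1 × N (charge +1): 3 H
  1 × O: no H
  1 × S (aromatic): no H
  Total hydrogens = 21.
Net charge +1.
Molecular formula: C14H21ClN3O3S+

C14H21ClN3O3S+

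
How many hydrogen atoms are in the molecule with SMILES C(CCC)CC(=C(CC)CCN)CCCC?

31

Hydrogens are implicit in SMILES; fill each atom to its normal valence:
  10 × C: 2 H each → 20
  3 × C: 3 H each → 9
  2 × C: no H
  1 × N: 2 H
  Total hydrogens = 31.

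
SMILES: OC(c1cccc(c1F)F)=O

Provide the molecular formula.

Heavy atoms from the SMILES: 7 C, 2 F, 2 O.
Implicit hydrogens by atom environment:
  3 × C (aromatic): 1 H each → 3
  3 × C (aromatic): no H
  2 × F: no H
  1 × C: no H
  1 × O: 1 H
  1 × O: no H
  Total hydrogens = 4.
Molecular formula: C7H4F2O2

C7H4F2O2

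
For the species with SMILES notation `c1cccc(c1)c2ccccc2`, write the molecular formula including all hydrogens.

Heavy atoms from the SMILES: 12 C.
Implicit hydrogens by atom environment:
  10 × C (aromatic): 1 H each → 10
  2 × C (aromatic): no H
  Total hydrogens = 10.
Molecular formula: C12H10

C12H10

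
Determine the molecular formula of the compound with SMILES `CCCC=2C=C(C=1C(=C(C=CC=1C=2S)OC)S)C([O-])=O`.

C15H15O3S2-

Heavy atoms from the SMILES: 15 C, 3 O, 2 S.
Implicit hydrogens by atom environment:
  7 × C (aromatic): no H
  3 × C (aromatic): 1 H each → 3
  2 × C: 3 H each → 6
  2 × C: 2 H each → 4
  2 × O: no H
  2 × S: 1 H each → 2
  1 × C: no H
  1 × O (charge -1): no H
  Total hydrogens = 15.
Net charge -1.
Molecular formula: C15H15O3S2-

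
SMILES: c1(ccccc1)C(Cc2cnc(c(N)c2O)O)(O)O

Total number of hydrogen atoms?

14

Hydrogens are implicit in SMILES; fill each atom to its normal valence:
  6 × C (aromatic): 1 H each → 6
  5 × C (aromatic): no H
  4 × O: 1 H each → 4
  1 × C: 2 H
  1 × C: no H
  1 × N: 2 H
  1 × N (aromatic): no H
  Total hydrogens = 14.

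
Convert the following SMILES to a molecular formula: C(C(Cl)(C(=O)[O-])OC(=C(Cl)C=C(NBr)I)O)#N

Heavy atoms from the SMILES: 1 Br, 7 C, 2 Cl, 1 I, 2 N, 4 O.
Implicit hydrogens by atom environment:
  6 × C: no H
  2 × Cl: no H
  2 × O: no H
  1 × Br: no H
  1 × C: 1 H
  1 × I: no H
  1 × N: 1 H
  1 × N: no H
  1 × O: 1 H
  1 × O (charge -1): no H
  Total hydrogens = 3.
Net charge -1.
Molecular formula: C7H3BrCl2IN2O4-

C7H3BrCl2IN2O4-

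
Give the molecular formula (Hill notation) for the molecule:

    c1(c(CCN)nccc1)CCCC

C11H18N2

Heavy atoms from the SMILES: 11 C, 2 N.
Implicit hydrogens by atom environment:
  5 × C: 2 H each → 10
  3 × C (aromatic): 1 H each → 3
  2 × C (aromatic): no H
  1 × C: 3 H
  1 × N: 2 H
  1 × N (aromatic): no H
  Total hydrogens = 18.
Molecular formula: C11H18N2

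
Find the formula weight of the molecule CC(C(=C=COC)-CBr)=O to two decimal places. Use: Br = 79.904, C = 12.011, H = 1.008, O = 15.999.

205.05

Molecular formula: C7H9BrO2.
M = 1×79.904 + 7×12.011 + 9×1.008 + 2×15.999 = 205.05 g/mol.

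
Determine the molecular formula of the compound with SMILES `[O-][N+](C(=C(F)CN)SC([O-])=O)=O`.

C4H4FN2O4S-

Heavy atoms from the SMILES: 4 C, 1 F, 2 N, 4 O, 1 S.
Implicit hydrogens by atom environment:
  3 × C: no H
  2 × O: no H
  2 × O (charge -1): no H
  1 × C: 2 H
  1 × F: no H
  1 × N: 2 H
  1 × N (charge +1): no H
  1 × S: no H
  Total hydrogens = 4.
Net charge -1.
Molecular formula: C4H4FN2O4S-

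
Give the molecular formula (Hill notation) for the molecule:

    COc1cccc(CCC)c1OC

C11H16O2

Heavy atoms from the SMILES: 11 C, 2 O.
Implicit hydrogens by atom environment:
  3 × C: 3 H each → 9
  3 × C (aromatic): 1 H each → 3
  3 × C (aromatic): no H
  2 × C: 2 H each → 4
  2 × O: no H
  Total hydrogens = 16.
Molecular formula: C11H16O2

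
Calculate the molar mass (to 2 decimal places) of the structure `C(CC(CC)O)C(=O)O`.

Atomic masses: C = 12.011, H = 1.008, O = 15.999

132.16

Molecular formula: C6H12O3.
M = 6×12.011 + 12×1.008 + 3×15.999 = 132.16 g/mol.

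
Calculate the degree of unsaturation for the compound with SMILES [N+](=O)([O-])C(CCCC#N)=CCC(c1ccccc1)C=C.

9

Molecular formula from the SMILES: C16H18N2O2.
DoU = (2C + 2 + N − H − X)/2 = (2·16 + 2 + 2 − 18 − 0)/2 = 18/2 = 9.
(Structurally: 1 ring(s) + 8 π bond(s) = 9.)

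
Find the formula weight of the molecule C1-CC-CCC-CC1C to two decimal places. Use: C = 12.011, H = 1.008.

Molecular formula: C9H18.
M = 9×12.011 + 18×1.008 = 126.24 g/mol.

126.24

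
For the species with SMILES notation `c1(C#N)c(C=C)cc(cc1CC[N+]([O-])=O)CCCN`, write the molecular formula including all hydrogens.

C14H17N3O2

Heavy atoms from the SMILES: 14 C, 3 N, 2 O.
Implicit hydrogens by atom environment:
  6 × C: 2 H each → 12
  4 × C (aromatic): no H
  2 × C (aromatic): 1 H each → 2
  1 × C: 1 H
  1 × C: no H
  1 × N: 2 H
  1 × N: no H
  1 × N (charge +1): no H
  1 × O: no H
  1 × O (charge -1): no H
  Total hydrogens = 17.
Molecular formula: C14H17N3O2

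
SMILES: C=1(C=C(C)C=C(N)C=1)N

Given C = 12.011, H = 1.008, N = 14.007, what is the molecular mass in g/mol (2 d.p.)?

122.17

Molecular formula: C7H10N2.
M = 7×12.011 + 10×1.008 + 2×14.007 = 122.17 g/mol.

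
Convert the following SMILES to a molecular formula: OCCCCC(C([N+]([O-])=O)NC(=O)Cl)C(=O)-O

Heavy atoms from the SMILES: 8 C, 1 Cl, 2 N, 6 O.
Implicit hydrogens by atom environment:
  4 × C: 2 H each → 8
  3 × O: no H
  2 × C: 1 H each → 2
  2 × C: no H
  2 × O: 1 H each → 2
  1 × Cl: no H
  1 × N: 1 H
  1 × N (charge +1): no H
  1 × O (charge -1): no H
  Total hydrogens = 13.
Molecular formula: C8H13ClN2O6

C8H13ClN2O6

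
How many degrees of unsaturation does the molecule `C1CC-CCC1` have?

1

Molecular formula from the SMILES: C6H12.
DoU = (2C + 2 + N − H − X)/2 = (2·6 + 2 + 0 − 12 − 0)/2 = 2/2 = 1.
(Structurally: 1 ring(s) + 0 π bond(s) = 1.)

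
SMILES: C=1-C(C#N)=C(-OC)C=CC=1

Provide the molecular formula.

C8H7NO

Heavy atoms from the SMILES: 8 C, 1 N, 1 O.
Implicit hydrogens by atom environment:
  4 × C (aromatic): 1 H each → 4
  2 × C (aromatic): no H
  1 × C: 3 H
  1 × C: no H
  1 × N: no H
  1 × O: no H
  Total hydrogens = 7.
Molecular formula: C8H7NO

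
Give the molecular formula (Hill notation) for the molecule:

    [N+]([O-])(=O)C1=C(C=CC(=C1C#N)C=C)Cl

C9H5ClN2O2

Heavy atoms from the SMILES: 9 C, 1 Cl, 2 N, 2 O.
Implicit hydrogens by atom environment:
  4 × C (aromatic): no H
  2 × C (aromatic): 1 H each → 2
  1 × C: 2 H
  1 × C: 1 H
  1 × C: no H
  1 × Cl: no H
  1 × N: no H
  1 × N (charge +1): no H
  1 × O: no H
  1 × O (charge -1): no H
  Total hydrogens = 5.
Molecular formula: C9H5ClN2O2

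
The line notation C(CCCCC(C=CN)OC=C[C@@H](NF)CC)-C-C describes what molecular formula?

C15H29FN2O

Heavy atoms from the SMILES: 15 C, 1 F, 2 N, 1 O.
Implicit hydrogens by atom environment:
  7 × C: 2 H each → 14
  6 × C: 1 H each → 6
  2 × C: 3 H each → 6
  1 × F: no H
  1 × N: 2 H
  1 × N: 1 H
  1 × O: no H
  Total hydrogens = 29.
Molecular formula: C15H29FN2O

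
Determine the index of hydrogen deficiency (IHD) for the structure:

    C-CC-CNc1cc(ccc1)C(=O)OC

5

Molecular formula from the SMILES: C12H17NO2.
DoU = (2C + 2 + N − H − X)/2 = (2·12 + 2 + 1 − 17 − 0)/2 = 10/2 = 5.
(Structurally: 1 ring(s) + 4 π bond(s) = 5.)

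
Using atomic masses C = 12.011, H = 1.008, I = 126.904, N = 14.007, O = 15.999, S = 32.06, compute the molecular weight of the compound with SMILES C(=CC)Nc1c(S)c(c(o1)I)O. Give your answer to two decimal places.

297.11

Molecular formula: C7H8INO2S.
M = 7×12.011 + 8×1.008 + 1×126.904 + 1×14.007 + 2×15.999 + 1×32.06 = 297.11 g/mol.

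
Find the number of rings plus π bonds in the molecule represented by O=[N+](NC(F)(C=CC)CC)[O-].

2

Molecular formula from the SMILES: C6H11FN2O2.
DoU = (2C + 2 + N − H − X)/2 = (2·6 + 2 + 2 − 11 − 1)/2 = 4/2 = 2.
(Structurally: 0 ring(s) + 2 π bond(s) = 2.)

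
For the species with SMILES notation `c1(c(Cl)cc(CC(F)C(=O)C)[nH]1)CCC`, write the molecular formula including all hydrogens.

Heavy atoms from the SMILES: 11 C, 1 Cl, 1 F, 1 N, 1 O.
Implicit hydrogens by atom environment:
  3 × C: 2 H each → 6
  3 × C (aromatic): no H
  2 × C: 3 H each → 6
  1 × C (aromatic): 1 H
  1 × C: 1 H
  1 × C: no H
  1 × Cl: no H
  1 × F: no H
  1 × N (aromatic): 1 H
  1 × O: no H
  Total hydrogens = 15.
Molecular formula: C11H15ClFNO

C11H15ClFNO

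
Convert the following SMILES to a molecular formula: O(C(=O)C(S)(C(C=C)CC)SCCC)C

Heavy atoms from the SMILES: 11 C, 2 O, 2 S.
Implicit hydrogens by atom environment:
  4 × C: 2 H each → 8
  3 × C: 3 H each → 9
  2 × C: 1 H each → 2
  2 × C: no H
  2 × O: no H
  1 × S: 1 H
  1 × S: no H
  Total hydrogens = 20.
Molecular formula: C11H20O2S2

C11H20O2S2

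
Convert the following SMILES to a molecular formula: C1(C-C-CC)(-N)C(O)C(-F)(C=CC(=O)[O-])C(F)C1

Heavy atoms from the SMILES: 12 C, 2 F, 1 N, 3 O.
Implicit hydrogens by atom environment:
  4 × C: 2 H each → 8
  4 × C: 1 H each → 4
  3 × C: no H
  2 × F: no H
  1 × C: 3 H
  1 × N: 2 H
  1 × O: 1 H
  1 × O: no H
  1 × O (charge -1): no H
  Total hydrogens = 18.
Net charge -1.
Molecular formula: C12H18F2NO3-

C12H18F2NO3-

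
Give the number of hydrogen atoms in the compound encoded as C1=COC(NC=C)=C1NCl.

Hydrogens are implicit in SMILES; fill each atom to its normal valence:
  2 × C (aromatic): 1 H each → 2
  2 × C (aromatic): no H
  2 × N: 1 H each → 2
  1 × C: 2 H
  1 × C: 1 H
  1 × Cl: no H
  1 × O (aromatic): no H
  Total hydrogens = 7.

7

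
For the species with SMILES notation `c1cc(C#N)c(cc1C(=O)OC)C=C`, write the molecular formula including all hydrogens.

C11H9NO2

Heavy atoms from the SMILES: 11 C, 1 N, 2 O.
Implicit hydrogens by atom environment:
  3 × C (aromatic): 1 H each → 3
  3 × C (aromatic): no H
  2 × C: no H
  2 × O: no H
  1 × C: 3 H
  1 × C: 2 H
  1 × C: 1 H
  1 × N: no H
  Total hydrogens = 9.
Molecular formula: C11H9NO2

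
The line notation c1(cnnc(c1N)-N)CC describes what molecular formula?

Heavy atoms from the SMILES: 6 C, 4 N.
Implicit hydrogens by atom environment:
  3 × C (aromatic): no H
  2 × N: 2 H each → 4
  2 × N (aromatic): no H
  1 × C: 3 H
  1 × C: 2 H
  1 × C (aromatic): 1 H
  Total hydrogens = 10.
Molecular formula: C6H10N4

C6H10N4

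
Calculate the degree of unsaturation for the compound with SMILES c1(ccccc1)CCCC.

Molecular formula from the SMILES: C10H14.
DoU = (2C + 2 + N − H − X)/2 = (2·10 + 2 + 0 − 14 − 0)/2 = 8/2 = 4.
(Structurally: 1 ring(s) + 3 π bond(s) = 4.)

4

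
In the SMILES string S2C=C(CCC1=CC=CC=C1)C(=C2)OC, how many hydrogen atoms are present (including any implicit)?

14

Hydrogens are implicit in SMILES; fill each atom to its normal valence:
  7 × C (aromatic): 1 H each → 7
  3 × C (aromatic): no H
  2 × C: 2 H each → 4
  1 × C: 3 H
  1 × O: no H
  1 × S (aromatic): no H
  Total hydrogens = 14.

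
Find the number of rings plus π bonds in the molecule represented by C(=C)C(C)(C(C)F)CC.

1

Molecular formula from the SMILES: C8H15F.
DoU = (2C + 2 + N − H − X)/2 = (2·8 + 2 + 0 − 15 − 1)/2 = 2/2 = 1.
(Structurally: 0 ring(s) + 1 π bond(s) = 1.)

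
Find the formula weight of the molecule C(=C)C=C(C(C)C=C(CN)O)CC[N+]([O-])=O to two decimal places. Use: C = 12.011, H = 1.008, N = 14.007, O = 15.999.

226.28

Molecular formula: C11H18N2O3.
M = 11×12.011 + 18×1.008 + 2×14.007 + 3×15.999 = 226.28 g/mol.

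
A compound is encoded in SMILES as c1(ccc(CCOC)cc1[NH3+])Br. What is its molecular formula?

Heavy atoms from the SMILES: 1 Br, 9 C, 1 N, 1 O.
Implicit hydrogens by atom environment:
  3 × C (aromatic): 1 H each → 3
  3 × C (aromatic): no H
  2 × C: 2 H each → 4
  1 × Br: no H
  1 × C: 3 H
  1 × N (charge +1): 3 H
  1 × O: no H
  Total hydrogens = 13.
Net charge +1.
Molecular formula: C9H13BrNO+

C9H13BrNO+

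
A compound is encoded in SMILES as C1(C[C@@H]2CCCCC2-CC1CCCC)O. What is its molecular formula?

Heavy atoms from the SMILES: 14 C, 1 O.
Implicit hydrogens by atom environment:
  9 × C: 2 H each → 18
  4 × C: 1 H each → 4
  1 × C: 3 H
  1 × O: 1 H
  Total hydrogens = 26.
Molecular formula: C14H26O

C14H26O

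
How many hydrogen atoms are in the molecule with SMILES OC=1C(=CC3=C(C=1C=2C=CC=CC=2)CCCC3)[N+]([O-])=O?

15

Hydrogens are implicit in SMILES; fill each atom to its normal valence:
  6 × C (aromatic): 1 H each → 6
  6 × C (aromatic): no H
  4 × C: 2 H each → 8
  1 × N (charge +1): no H
  1 × O: 1 H
  1 × O: no H
  1 × O (charge -1): no H
  Total hydrogens = 15.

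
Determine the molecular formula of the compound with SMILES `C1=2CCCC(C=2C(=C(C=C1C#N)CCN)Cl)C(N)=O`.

Heavy atoms from the SMILES: 14 C, 1 Cl, 3 N, 1 O.
Implicit hydrogens by atom environment:
  5 × C: 2 H each → 10
  5 × C (aromatic): no H
  2 × C: no H
  2 × N: 2 H each → 4
  1 × C (aromatic): 1 H
  1 × C: 1 H
  1 × Cl: no H
  1 × N: no H
  1 × O: no H
  Total hydrogens = 16.
Molecular formula: C14H16ClN3O

C14H16ClN3O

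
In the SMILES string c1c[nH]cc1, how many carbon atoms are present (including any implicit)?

4

The symbol for carbon appears 4 times in the SMILES. Lowercase c denotes aromatic carbon and counts toward C.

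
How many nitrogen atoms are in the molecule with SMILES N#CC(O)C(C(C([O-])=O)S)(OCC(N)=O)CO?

2

The symbol for nitrogen appears 2 times in the SMILES.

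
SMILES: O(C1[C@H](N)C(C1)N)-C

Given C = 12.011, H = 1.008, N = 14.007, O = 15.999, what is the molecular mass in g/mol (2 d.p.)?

Molecular formula: C5H12N2O.
M = 5×12.011 + 12×1.008 + 2×14.007 + 1×15.999 = 116.16 g/mol.

116.16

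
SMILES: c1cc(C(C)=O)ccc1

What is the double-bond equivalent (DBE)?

Molecular formula from the SMILES: C8H8O.
DoU = (2C + 2 + N − H − X)/2 = (2·8 + 2 + 0 − 8 − 0)/2 = 10/2 = 5.
(Structurally: 1 ring(s) + 4 π bond(s) = 5.)

5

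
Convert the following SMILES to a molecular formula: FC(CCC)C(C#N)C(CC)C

C10H18FN

Heavy atoms from the SMILES: 10 C, 1 F, 1 N.
Implicit hydrogens by atom environment:
  3 × C: 3 H each → 9
  3 × C: 2 H each → 6
  3 × C: 1 H each → 3
  1 × C: no H
  1 × F: no H
  1 × N: no H
  Total hydrogens = 18.
Molecular formula: C10H18FN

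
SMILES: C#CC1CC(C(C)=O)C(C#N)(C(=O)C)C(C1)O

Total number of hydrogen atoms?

15

Hydrogens are implicit in SMILES; fill each atom to its normal valence:
  5 × C: no H
  4 × C: 1 H each → 4
  2 × C: 3 H each → 6
  2 × C: 2 H each → 4
  2 × O: no H
  1 × N: no H
  1 × O: 1 H
  Total hydrogens = 15.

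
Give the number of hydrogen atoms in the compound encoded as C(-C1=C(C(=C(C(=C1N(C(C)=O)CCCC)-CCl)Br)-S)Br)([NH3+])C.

Hydrogens are implicit in SMILES; fill each atom to its normal valence:
  6 × C (aromatic): no H
  4 × C: 2 H each → 8
  3 × C: 3 H each → 9
  2 × Br: no H
  1 × C: 1 H
  1 × C: no H
  1 × Cl: no H
  1 × N (charge +1): 3 H
  1 × N: no H
  1 × O: no H
  1 × S: 1 H
  Total hydrogens = 22.

22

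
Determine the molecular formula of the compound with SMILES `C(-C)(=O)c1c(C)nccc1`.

Heavy atoms from the SMILES: 8 C, 1 N, 1 O.
Implicit hydrogens by atom environment:
  3 × C (aromatic): 1 H each → 3
  2 × C: 3 H each → 6
  2 × C (aromatic): no H
  1 × C: no H
  1 × N (aromatic): no H
  1 × O: no H
  Total hydrogens = 9.
Molecular formula: C8H9NO

C8H9NO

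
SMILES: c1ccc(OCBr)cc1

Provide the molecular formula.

Heavy atoms from the SMILES: 1 Br, 7 C, 1 O.
Implicit hydrogens by atom environment:
  5 × C (aromatic): 1 H each → 5
  1 × Br: no H
  1 × C: 2 H
  1 × C (aromatic): no H
  1 × O: no H
  Total hydrogens = 7.
Molecular formula: C7H7BrO

C7H7BrO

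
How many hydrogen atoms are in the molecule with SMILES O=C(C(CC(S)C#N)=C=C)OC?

9

Hydrogens are implicit in SMILES; fill each atom to its normal valence:
  4 × C: no H
  2 × C: 2 H each → 4
  2 × O: no H
  1 × C: 3 H
  1 × C: 1 H
  1 × N: no H
  1 × S: 1 H
  Total hydrogens = 9.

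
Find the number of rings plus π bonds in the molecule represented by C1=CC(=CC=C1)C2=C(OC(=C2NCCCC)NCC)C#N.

Molecular formula from the SMILES: C17H21N3O.
DoU = (2C + 2 + N − H − X)/2 = (2·17 + 2 + 3 − 21 − 0)/2 = 18/2 = 9.
(Structurally: 2 ring(s) + 7 π bond(s) = 9.)

9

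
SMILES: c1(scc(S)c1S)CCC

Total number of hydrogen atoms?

10

Hydrogens are implicit in SMILES; fill each atom to its normal valence:
  3 × C (aromatic): no H
  2 × C: 2 H each → 4
  2 × S: 1 H each → 2
  1 × C: 3 H
  1 × C (aromatic): 1 H
  1 × S (aromatic): no H
  Total hydrogens = 10.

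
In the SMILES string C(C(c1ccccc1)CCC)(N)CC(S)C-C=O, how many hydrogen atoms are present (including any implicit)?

Hydrogens are implicit in SMILES; fill each atom to its normal valence:
  5 × C (aromatic): 1 H each → 5
  4 × C: 2 H each → 8
  4 × C: 1 H each → 4
  1 × C: 3 H
  1 × C (aromatic): no H
  1 × N: 2 H
  1 × O: no H
  1 × S: 1 H
  Total hydrogens = 23.

23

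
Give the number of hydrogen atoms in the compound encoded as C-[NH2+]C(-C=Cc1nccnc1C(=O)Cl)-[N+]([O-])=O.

10

Hydrogens are implicit in SMILES; fill each atom to its normal valence:
  3 × C: 1 H each → 3
  2 × C (aromatic): 1 H each → 2
  2 × C (aromatic): no H
  2 × N (aromatic): no H
  2 × O: no H
  1 × C: 3 H
  1 × C: no H
  1 × Cl: no H
  1 × N (charge +1): 2 H
  1 × N (charge +1): no H
  1 × O (charge -1): no H
  Total hydrogens = 10.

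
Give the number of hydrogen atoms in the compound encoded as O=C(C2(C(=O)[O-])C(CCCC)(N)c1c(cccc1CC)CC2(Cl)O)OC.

Hydrogens are implicit in SMILES; fill each atom to its normal valence:
  5 × C: 2 H each → 10
  5 × C: no H
  3 × C: 3 H each → 9
  3 × C (aromatic): 1 H each → 3
  3 × C (aromatic): no H
  3 × O: no H
  1 × Cl: no H
  1 × N: 2 H
  1 × O: 1 H
  1 × O (charge -1): no H
  Total hydrogens = 25.

25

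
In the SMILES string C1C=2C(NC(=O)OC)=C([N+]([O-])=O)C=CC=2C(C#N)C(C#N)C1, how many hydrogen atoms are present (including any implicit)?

12

Hydrogens are implicit in SMILES; fill each atom to its normal valence:
  4 × C (aromatic): no H
  3 × C: no H
  3 × O: no H
  2 × C: 2 H each → 4
  2 × C (aromatic): 1 H each → 2
  2 × C: 1 H each → 2
  2 × N: no H
  1 × C: 3 H
  1 × N: 1 H
  1 × N (charge +1): no H
  1 × O (charge -1): no H
  Total hydrogens = 12.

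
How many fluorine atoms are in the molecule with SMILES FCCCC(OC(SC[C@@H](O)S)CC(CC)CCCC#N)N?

1

The symbol for fluorine appears 1 time in the SMILES.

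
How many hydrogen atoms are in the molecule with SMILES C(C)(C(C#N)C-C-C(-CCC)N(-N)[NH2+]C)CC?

29

Hydrogens are implicit in SMILES; fill each atom to its normal valence:
  5 × C: 2 H each → 10
  4 × C: 3 H each → 12
  3 × C: 1 H each → 3
  2 × N: no H
  1 × C: no H
  1 × N (charge +1): 2 H
  1 × N: 2 H
  Total hydrogens = 29.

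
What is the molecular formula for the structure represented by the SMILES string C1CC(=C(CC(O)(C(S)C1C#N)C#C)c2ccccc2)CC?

Heavy atoms from the SMILES: 19 C, 1 N, 1 O, 1 S.
Implicit hydrogens by atom environment:
  5 × C (aromatic): 1 H each → 5
  5 × C: no H
  4 × C: 2 H each → 8
  3 × C: 1 H each → 3
  1 × C: 3 H
  1 × C (aromatic): no H
  1 × N: no H
  1 × O: 1 H
  1 × S: 1 H
  Total hydrogens = 21.
Molecular formula: C19H21NOS

C19H21NOS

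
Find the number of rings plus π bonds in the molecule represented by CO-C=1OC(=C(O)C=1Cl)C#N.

Molecular formula from the SMILES: C6H4ClNO3.
DoU = (2C + 2 + N − H − X)/2 = (2·6 + 2 + 1 − 4 − 1)/2 = 10/2 = 5.
(Structurally: 1 ring(s) + 4 π bond(s) = 5.)

5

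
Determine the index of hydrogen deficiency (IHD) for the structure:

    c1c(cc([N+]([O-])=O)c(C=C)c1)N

6

Molecular formula from the SMILES: C8H8N2O2.
DoU = (2C + 2 + N − H − X)/2 = (2·8 + 2 + 2 − 8 − 0)/2 = 12/2 = 6.
(Structurally: 1 ring(s) + 5 π bond(s) = 6.)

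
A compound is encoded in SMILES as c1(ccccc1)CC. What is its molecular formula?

Heavy atoms from the SMILES: 8 C.
Implicit hydrogens by atom environment:
  5 × C (aromatic): 1 H each → 5
  1 × C: 3 H
  1 × C: 2 H
  1 × C (aromatic): no H
  Total hydrogens = 10.
Molecular formula: C8H10

C8H10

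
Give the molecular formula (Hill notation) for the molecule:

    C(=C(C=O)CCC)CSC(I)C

C9H15IOS

Heavy atoms from the SMILES: 9 C, 1 I, 1 O, 1 S.
Implicit hydrogens by atom environment:
  3 × C: 2 H each → 6
  3 × C: 1 H each → 3
  2 × C: 3 H each → 6
  1 × C: no H
  1 × I: no H
  1 × O: no H
  1 × S: no H
  Total hydrogens = 15.
Molecular formula: C9H15IOS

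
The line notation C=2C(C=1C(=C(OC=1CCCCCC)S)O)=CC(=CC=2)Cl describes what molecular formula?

C16H19ClO2S

Heavy atoms from the SMILES: 16 C, 1 Cl, 2 O, 1 S.
Implicit hydrogens by atom environment:
  6 × C (aromatic): no H
  5 × C: 2 H each → 10
  4 × C (aromatic): 1 H each → 4
  1 × C: 3 H
  1 × Cl: no H
  1 × O: 1 H
  1 × O (aromatic): no H
  1 × S: 1 H
  Total hydrogens = 19.
Molecular formula: C16H19ClO2S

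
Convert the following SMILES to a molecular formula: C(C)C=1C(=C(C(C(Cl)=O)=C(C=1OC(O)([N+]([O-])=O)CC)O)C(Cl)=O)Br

Heavy atoms from the SMILES: 1 Br, 13 C, 2 Cl, 1 N, 7 O.
Implicit hydrogens by atom environment:
  6 × C (aromatic): no H
  4 × O: no H
  3 × C: no H
  2 × C: 3 H each → 6
  2 × C: 2 H each → 4
  2 × Cl: no H
  2 × O: 1 H each → 2
  1 × Br: no H
  1 × N (charge +1): no H
  1 × O (charge -1): no H
  Total hydrogens = 12.
Molecular formula: C13H12BrCl2NO7

C13H12BrCl2NO7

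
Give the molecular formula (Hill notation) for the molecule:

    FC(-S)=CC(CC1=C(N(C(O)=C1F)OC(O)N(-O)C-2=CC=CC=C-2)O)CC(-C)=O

C18H20F2N2O6S

Heavy atoms from the SMILES: 18 C, 2 F, 2 N, 6 O, 1 S.
Implicit hydrogens by atom environment:
  5 × C (aromatic): 1 H each → 5
  5 × C (aromatic): no H
  4 × O: 1 H each → 4
  3 × C: 1 H each → 3
  2 × C: 2 H each → 4
  2 × C: no H
  2 × F: no H
  2 × O: no H
  1 × C: 3 H
  1 × N (aromatic): no H
  1 × N: no H
  1 × S: 1 H
  Total hydrogens = 20.
Molecular formula: C18H20F2N2O6S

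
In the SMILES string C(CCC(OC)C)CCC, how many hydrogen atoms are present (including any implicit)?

20

Hydrogens are implicit in SMILES; fill each atom to its normal valence:
  5 × C: 2 H each → 10
  3 × C: 3 H each → 9
  1 × C: 1 H
  1 × O: no H
  Total hydrogens = 20.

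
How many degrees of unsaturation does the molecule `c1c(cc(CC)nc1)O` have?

Molecular formula from the SMILES: C7H9NO.
DoU = (2C + 2 + N − H − X)/2 = (2·7 + 2 + 1 − 9 − 0)/2 = 8/2 = 4.
(Structurally: 1 ring(s) + 3 π bond(s) = 4.)

4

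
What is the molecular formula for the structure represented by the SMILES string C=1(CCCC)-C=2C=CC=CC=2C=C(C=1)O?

C14H16O

Heavy atoms from the SMILES: 14 C, 1 O.
Implicit hydrogens by atom environment:
  6 × C (aromatic): 1 H each → 6
  4 × C (aromatic): no H
  3 × C: 2 H each → 6
  1 × C: 3 H
  1 × O: 1 H
  Total hydrogens = 16.
Molecular formula: C14H16O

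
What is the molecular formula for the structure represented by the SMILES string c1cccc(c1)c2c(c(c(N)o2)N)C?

Heavy atoms from the SMILES: 11 C, 2 N, 1 O.
Implicit hydrogens by atom environment:
  5 × C (aromatic): 1 H each → 5
  5 × C (aromatic): no H
  2 × N: 2 H each → 4
  1 × C: 3 H
  1 × O (aromatic): no H
  Total hydrogens = 12.
Molecular formula: C11H12N2O

C11H12N2O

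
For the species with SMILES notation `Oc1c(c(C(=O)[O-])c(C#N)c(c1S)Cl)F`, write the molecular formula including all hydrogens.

Heavy atoms from the SMILES: 8 C, 1 Cl, 1 F, 1 N, 3 O, 1 S.
Implicit hydrogens by atom environment:
  6 × C (aromatic): no H
  2 × C: no H
  1 × Cl: no H
  1 × F: no H
  1 × N: no H
  1 × O: 1 H
  1 × O: no H
  1 × O (charge -1): no H
  1 × S: 1 H
  Total hydrogens = 2.
Net charge -1.
Molecular formula: C8H2ClFNO3S-

C8H2ClFNO3S-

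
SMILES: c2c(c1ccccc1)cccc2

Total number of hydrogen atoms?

Hydrogens are implicit in SMILES; fill each atom to its normal valence:
  10 × C (aromatic): 1 H each → 10
  2 × C (aromatic): no H
  Total hydrogens = 10.

10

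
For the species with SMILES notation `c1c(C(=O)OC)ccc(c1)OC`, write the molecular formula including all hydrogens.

C9H10O3

Heavy atoms from the SMILES: 9 C, 3 O.
Implicit hydrogens by atom environment:
  4 × C (aromatic): 1 H each → 4
  3 × O: no H
  2 × C: 3 H each → 6
  2 × C (aromatic): no H
  1 × C: no H
  Total hydrogens = 10.
Molecular formula: C9H10O3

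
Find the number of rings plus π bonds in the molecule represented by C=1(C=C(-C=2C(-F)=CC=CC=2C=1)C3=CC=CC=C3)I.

Molecular formula from the SMILES: C16H10FI.
DoU = (2C + 2 + N − H − X)/2 = (2·16 + 2 + 0 − 10 − 2)/2 = 22/2 = 11.
(Structurally: 3 ring(s) + 8 π bond(s) = 11.)

11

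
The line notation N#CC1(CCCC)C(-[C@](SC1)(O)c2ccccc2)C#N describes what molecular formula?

Heavy atoms from the SMILES: 16 C, 2 N, 1 O, 1 S.
Implicit hydrogens by atom environment:
  5 × C (aromatic): 1 H each → 5
  4 × C: 2 H each → 8
  4 × C: no H
  2 × N: no H
  1 × C: 3 H
  1 × C: 1 H
  1 × C (aromatic): no H
  1 × O: 1 H
  1 × S: no H
  Total hydrogens = 18.
Molecular formula: C16H18N2OS

C16H18N2OS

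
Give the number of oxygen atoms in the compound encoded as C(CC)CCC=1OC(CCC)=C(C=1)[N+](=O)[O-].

The symbol for oxygen appears 3 times in the SMILES.

3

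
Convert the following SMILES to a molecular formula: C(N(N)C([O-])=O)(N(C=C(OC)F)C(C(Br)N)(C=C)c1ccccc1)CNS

Heavy atoms from the SMILES: 1 Br, 16 C, 1 F, 5 N, 3 O, 1 S.
Implicit hydrogens by atom environment:
  5 × C (aromatic): 1 H each → 5
  4 × C: 1 H each → 4
  3 × C: no H
  2 × C: 2 H each → 4
  2 × N: 2 H each → 4
  2 × N: no H
  2 × O: no H
  1 × Br: no H
  1 × C: 3 H
  1 × C (aromatic): no H
  1 × F: no H
  1 × N: 1 H
  1 × O (charge -1): no H
  1 × S: 1 H
  Total hydrogens = 22.
Net charge -1.
Molecular formula: C16H22BrFN5O3S-

C16H22BrFN5O3S-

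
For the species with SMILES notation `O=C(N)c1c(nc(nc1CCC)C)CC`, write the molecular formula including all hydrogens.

Heavy atoms from the SMILES: 11 C, 3 N, 1 O.
Implicit hydrogens by atom environment:
  4 × C (aromatic): no H
  3 × C: 3 H each → 9
  3 × C: 2 H each → 6
  2 × N (aromatic): no H
  1 × C: no H
  1 × N: 2 H
  1 × O: no H
  Total hydrogens = 17.
Molecular formula: C11H17N3O

C11H17N3O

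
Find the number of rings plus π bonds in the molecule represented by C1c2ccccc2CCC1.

Molecular formula from the SMILES: C10H12.
DoU = (2C + 2 + N − H − X)/2 = (2·10 + 2 + 0 − 12 − 0)/2 = 10/2 = 5.
(Structurally: 2 ring(s) + 3 π bond(s) = 5.)

5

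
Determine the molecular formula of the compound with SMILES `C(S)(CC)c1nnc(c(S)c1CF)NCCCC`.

Heavy atoms from the SMILES: 12 C, 1 F, 3 N, 2 S.
Implicit hydrogens by atom environment:
  5 × C: 2 H each → 10
  4 × C (aromatic): no H
  2 × C: 3 H each → 6
  2 × N (aromatic): no H
  2 × S: 1 H each → 2
  1 × C: 1 H
  1 × F: no H
  1 × N: 1 H
  Total hydrogens = 20.
Molecular formula: C12H20FN3S2

C12H20FN3S2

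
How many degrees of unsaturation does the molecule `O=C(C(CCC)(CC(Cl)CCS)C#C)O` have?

Molecular formula from the SMILES: C11H17ClO2S.
DoU = (2C + 2 + N − H − X)/2 = (2·11 + 2 + 0 − 17 − 1)/2 = 6/2 = 3.
(Structurally: 0 ring(s) + 3 π bond(s) = 3.)

3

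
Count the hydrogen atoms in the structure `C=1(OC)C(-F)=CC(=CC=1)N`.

Hydrogens are implicit in SMILES; fill each atom to its normal valence:
  3 × C (aromatic): 1 H each → 3
  3 × C (aromatic): no H
  1 × C: 3 H
  1 × F: no H
  1 × N: 2 H
  1 × O: no H
  Total hydrogens = 8.

8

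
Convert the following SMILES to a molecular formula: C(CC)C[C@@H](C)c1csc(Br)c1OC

C11H17BrOS

Heavy atoms from the SMILES: 1 Br, 11 C, 1 O, 1 S.
Implicit hydrogens by atom environment:
  3 × C: 3 H each → 9
  3 × C: 2 H each → 6
  3 × C (aromatic): no H
  1 × Br: no H
  1 × C (aromatic): 1 H
  1 × C: 1 H
  1 × O: no H
  1 × S (aromatic): no H
  Total hydrogens = 17.
Molecular formula: C11H17BrOS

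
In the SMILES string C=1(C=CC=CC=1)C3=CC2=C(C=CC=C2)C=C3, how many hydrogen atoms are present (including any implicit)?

Hydrogens are implicit in SMILES; fill each atom to its normal valence:
  12 × C (aromatic): 1 H each → 12
  4 × C (aromatic): no H
  Total hydrogens = 12.

12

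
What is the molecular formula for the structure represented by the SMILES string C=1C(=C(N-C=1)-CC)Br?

Heavy atoms from the SMILES: 1 Br, 6 C, 1 N.
Implicit hydrogens by atom environment:
  2 × C (aromatic): 1 H each → 2
  2 × C (aromatic): no H
  1 × Br: no H
  1 × C: 3 H
  1 × C: 2 H
  1 × N (aromatic): 1 H
  Total hydrogens = 8.
Molecular formula: C6H8BrN

C6H8BrN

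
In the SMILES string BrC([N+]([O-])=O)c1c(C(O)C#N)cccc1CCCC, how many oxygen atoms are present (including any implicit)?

The symbol for oxygen appears 3 times in the SMILES.

3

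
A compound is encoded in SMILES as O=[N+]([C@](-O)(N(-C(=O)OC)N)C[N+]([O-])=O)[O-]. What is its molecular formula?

C4H8N4O7

Heavy atoms from the SMILES: 4 C, 4 N, 7 O.
Implicit hydrogens by atom environment:
  4 × O: no H
  2 × C: no H
  2 × N (charge +1): no H
  2 × O (charge -1): no H
  1 × C: 3 H
  1 × C: 2 H
  1 × N: 2 H
  1 × N: no H
  1 × O: 1 H
  Total hydrogens = 8.
Molecular formula: C4H8N4O7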